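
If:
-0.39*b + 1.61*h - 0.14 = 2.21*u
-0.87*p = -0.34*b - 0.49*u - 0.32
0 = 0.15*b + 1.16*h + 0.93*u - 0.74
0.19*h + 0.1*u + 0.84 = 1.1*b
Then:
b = 0.85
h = 0.44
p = 0.76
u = 0.11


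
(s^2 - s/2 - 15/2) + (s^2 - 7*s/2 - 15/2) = 2*s^2 - 4*s - 15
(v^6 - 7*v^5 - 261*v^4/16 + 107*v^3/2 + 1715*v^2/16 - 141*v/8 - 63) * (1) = v^6 - 7*v^5 - 261*v^4/16 + 107*v^3/2 + 1715*v^2/16 - 141*v/8 - 63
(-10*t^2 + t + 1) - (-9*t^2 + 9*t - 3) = -t^2 - 8*t + 4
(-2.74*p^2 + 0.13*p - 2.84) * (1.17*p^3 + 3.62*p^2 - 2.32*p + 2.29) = -3.2058*p^5 - 9.7667*p^4 + 3.5046*p^3 - 16.857*p^2 + 6.8865*p - 6.5036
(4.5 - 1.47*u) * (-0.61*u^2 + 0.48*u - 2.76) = 0.8967*u^3 - 3.4506*u^2 + 6.2172*u - 12.42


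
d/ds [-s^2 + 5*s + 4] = 5 - 2*s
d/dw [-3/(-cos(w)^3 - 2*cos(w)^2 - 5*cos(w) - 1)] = 3*(3*cos(w)^2 + 4*cos(w) + 5)*sin(w)/(cos(w)^3 + 2*cos(w)^2 + 5*cos(w) + 1)^2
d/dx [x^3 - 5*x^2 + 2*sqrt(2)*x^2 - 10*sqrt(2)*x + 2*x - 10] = 3*x^2 - 10*x + 4*sqrt(2)*x - 10*sqrt(2) + 2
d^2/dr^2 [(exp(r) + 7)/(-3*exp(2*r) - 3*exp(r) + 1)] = (-9*exp(4*r) - 243*exp(3*r) - 207*exp(2*r) - 150*exp(r) - 22)*exp(r)/(27*exp(6*r) + 81*exp(5*r) + 54*exp(4*r) - 27*exp(3*r) - 18*exp(2*r) + 9*exp(r) - 1)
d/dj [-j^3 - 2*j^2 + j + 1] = -3*j^2 - 4*j + 1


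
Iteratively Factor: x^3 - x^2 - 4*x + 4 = (x + 2)*(x^2 - 3*x + 2) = (x - 1)*(x + 2)*(x - 2)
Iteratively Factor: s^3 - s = (s - 1)*(s^2 + s) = s*(s - 1)*(s + 1)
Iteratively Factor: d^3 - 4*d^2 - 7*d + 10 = (d - 1)*(d^2 - 3*d - 10) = (d - 5)*(d - 1)*(d + 2)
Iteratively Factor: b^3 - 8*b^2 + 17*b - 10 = (b - 5)*(b^2 - 3*b + 2) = (b - 5)*(b - 1)*(b - 2)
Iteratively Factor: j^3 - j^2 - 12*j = (j + 3)*(j^2 - 4*j) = (j - 4)*(j + 3)*(j)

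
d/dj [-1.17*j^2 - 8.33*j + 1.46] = -2.34*j - 8.33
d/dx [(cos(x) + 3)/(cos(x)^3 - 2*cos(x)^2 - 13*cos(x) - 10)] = (-21*cos(x) + 7*cos(2*x) + cos(3*x) - 51)*sin(x)/(2*(cos(x) - 5)^2*(cos(x) + 1)^2*(cos(x) + 2)^2)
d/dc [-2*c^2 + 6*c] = 6 - 4*c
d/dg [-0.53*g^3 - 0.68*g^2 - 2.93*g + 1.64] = -1.59*g^2 - 1.36*g - 2.93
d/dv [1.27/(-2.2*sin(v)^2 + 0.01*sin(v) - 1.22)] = (5.588*sin(v) - 0.0127)*cos(v)/(2.2*sin(v)^2 - 0.01*sin(v) + 1.22)^2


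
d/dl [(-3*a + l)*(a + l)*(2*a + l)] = -7*a^2 + 3*l^2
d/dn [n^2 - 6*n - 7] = 2*n - 6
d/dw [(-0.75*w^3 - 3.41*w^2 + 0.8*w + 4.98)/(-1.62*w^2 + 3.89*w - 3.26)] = (1.215*w^4 - 5.835*w^3 - 4.6339*w^2 + 38.3684*w - 21.9802)/(2.6244*w^4 - 12.6036*w^3 + 25.6945*w^2 - 25.3628*w + 10.6276)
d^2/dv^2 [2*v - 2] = 0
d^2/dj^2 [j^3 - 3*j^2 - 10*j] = 6*j - 6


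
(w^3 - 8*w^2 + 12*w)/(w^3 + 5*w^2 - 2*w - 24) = w*(w - 6)/(w^2 + 7*w + 12)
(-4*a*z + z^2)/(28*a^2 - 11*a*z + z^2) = z/(-7*a + z)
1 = 1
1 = 1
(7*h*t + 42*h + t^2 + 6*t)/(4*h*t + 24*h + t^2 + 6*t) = (7*h + t)/(4*h + t)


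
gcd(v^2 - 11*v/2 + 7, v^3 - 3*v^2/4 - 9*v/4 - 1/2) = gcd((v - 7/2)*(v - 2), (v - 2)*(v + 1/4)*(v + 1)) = v - 2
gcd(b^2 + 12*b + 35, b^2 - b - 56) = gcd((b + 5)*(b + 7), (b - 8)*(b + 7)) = b + 7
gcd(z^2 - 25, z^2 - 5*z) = z - 5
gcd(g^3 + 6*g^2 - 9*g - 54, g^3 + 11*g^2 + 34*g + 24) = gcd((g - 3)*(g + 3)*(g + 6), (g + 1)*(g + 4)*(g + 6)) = g + 6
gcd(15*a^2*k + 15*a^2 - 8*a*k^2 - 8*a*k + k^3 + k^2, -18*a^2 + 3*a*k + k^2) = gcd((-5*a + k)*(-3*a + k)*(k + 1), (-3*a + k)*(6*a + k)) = 3*a - k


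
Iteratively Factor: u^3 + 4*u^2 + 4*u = (u + 2)*(u^2 + 2*u) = u*(u + 2)*(u + 2)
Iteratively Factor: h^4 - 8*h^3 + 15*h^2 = (h)*(h^3 - 8*h^2 + 15*h) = h^2*(h^2 - 8*h + 15) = h^2*(h - 3)*(h - 5)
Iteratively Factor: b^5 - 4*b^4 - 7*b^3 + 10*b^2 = (b - 1)*(b^4 - 3*b^3 - 10*b^2) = b*(b - 1)*(b^3 - 3*b^2 - 10*b) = b*(b - 5)*(b - 1)*(b^2 + 2*b) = b*(b - 5)*(b - 1)*(b + 2)*(b)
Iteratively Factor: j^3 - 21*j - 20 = (j - 5)*(j^2 + 5*j + 4) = (j - 5)*(j + 1)*(j + 4)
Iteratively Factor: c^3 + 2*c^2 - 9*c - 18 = (c + 2)*(c^2 - 9) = (c + 2)*(c + 3)*(c - 3)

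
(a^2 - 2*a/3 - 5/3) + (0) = a^2 - 2*a/3 - 5/3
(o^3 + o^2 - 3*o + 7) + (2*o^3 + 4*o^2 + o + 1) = 3*o^3 + 5*o^2 - 2*o + 8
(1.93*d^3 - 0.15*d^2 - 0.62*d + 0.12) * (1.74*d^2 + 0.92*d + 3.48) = 3.3582*d^5 + 1.5146*d^4 + 5.4996*d^3 - 0.8836*d^2 - 2.0472*d + 0.4176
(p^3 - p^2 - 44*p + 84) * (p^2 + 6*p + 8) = p^5 + 5*p^4 - 42*p^3 - 188*p^2 + 152*p + 672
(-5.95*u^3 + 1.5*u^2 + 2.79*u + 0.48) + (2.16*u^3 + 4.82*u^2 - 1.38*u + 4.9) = -3.79*u^3 + 6.32*u^2 + 1.41*u + 5.38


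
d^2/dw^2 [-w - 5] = 0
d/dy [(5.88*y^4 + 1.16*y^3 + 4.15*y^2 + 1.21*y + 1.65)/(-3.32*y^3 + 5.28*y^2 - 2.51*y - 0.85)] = (-19.5216*y^6 + 62.0928*y^5 - 24.3736*y^4 - 17.7808*y^3 - 3.3293*y^2 - 24.479*y + 3.113)/(11.0224*y^6 - 35.0592*y^5 + 44.5448*y^4 - 20.8616*y^3 - 2.6759*y^2 + 4.267*y + 0.7225)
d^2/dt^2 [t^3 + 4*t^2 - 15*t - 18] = 6*t + 8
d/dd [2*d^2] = 4*d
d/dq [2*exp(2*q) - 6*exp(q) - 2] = (4*exp(q) - 6)*exp(q)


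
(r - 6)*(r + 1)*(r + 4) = r^3 - r^2 - 26*r - 24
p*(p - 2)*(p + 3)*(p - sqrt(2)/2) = p^4 - sqrt(2)*p^3/2 + p^3 - 6*p^2 - sqrt(2)*p^2/2 + 3*sqrt(2)*p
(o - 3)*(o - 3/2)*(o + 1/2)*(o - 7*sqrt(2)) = o^4 - 7*sqrt(2)*o^3 - 4*o^3 + 9*o^2/4 + 28*sqrt(2)*o^2 - 63*sqrt(2)*o/4 + 9*o/4 - 63*sqrt(2)/4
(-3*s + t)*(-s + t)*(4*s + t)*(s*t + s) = 12*s^4*t + 12*s^4 - 13*s^3*t^2 - 13*s^3*t + s*t^4 + s*t^3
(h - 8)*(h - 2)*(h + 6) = h^3 - 4*h^2 - 44*h + 96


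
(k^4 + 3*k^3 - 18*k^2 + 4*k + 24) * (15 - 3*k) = -3*k^5 + 6*k^4 + 99*k^3 - 282*k^2 - 12*k + 360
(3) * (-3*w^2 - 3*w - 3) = -9*w^2 - 9*w - 9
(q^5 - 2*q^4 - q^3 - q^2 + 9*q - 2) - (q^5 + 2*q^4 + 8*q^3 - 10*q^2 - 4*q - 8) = -4*q^4 - 9*q^3 + 9*q^2 + 13*q + 6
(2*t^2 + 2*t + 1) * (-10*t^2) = -20*t^4 - 20*t^3 - 10*t^2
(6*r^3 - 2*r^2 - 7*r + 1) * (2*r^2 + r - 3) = 12*r^5 + 2*r^4 - 34*r^3 + r^2 + 22*r - 3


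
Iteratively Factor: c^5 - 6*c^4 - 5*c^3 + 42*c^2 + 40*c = (c - 5)*(c^4 - c^3 - 10*c^2 - 8*c) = c*(c - 5)*(c^3 - c^2 - 10*c - 8) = c*(c - 5)*(c - 4)*(c^2 + 3*c + 2) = c*(c - 5)*(c - 4)*(c + 2)*(c + 1)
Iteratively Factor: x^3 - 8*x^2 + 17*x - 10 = (x - 2)*(x^2 - 6*x + 5) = (x - 2)*(x - 1)*(x - 5)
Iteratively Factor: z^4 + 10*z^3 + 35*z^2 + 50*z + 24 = (z + 2)*(z^3 + 8*z^2 + 19*z + 12) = (z + 1)*(z + 2)*(z^2 + 7*z + 12) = (z + 1)*(z + 2)*(z + 4)*(z + 3)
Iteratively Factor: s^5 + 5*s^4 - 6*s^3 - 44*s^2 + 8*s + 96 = (s + 3)*(s^4 + 2*s^3 - 12*s^2 - 8*s + 32) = (s + 3)*(s + 4)*(s^3 - 2*s^2 - 4*s + 8) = (s + 2)*(s + 3)*(s + 4)*(s^2 - 4*s + 4) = (s - 2)*(s + 2)*(s + 3)*(s + 4)*(s - 2)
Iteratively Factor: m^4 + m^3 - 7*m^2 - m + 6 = (m - 2)*(m^3 + 3*m^2 - m - 3) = (m - 2)*(m + 3)*(m^2 - 1) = (m - 2)*(m + 1)*(m + 3)*(m - 1)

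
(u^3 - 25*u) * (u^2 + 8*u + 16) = u^5 + 8*u^4 - 9*u^3 - 200*u^2 - 400*u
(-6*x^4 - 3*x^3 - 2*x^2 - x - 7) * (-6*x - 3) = 36*x^5 + 36*x^4 + 21*x^3 + 12*x^2 + 45*x + 21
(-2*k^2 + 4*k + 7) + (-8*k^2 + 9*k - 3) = -10*k^2 + 13*k + 4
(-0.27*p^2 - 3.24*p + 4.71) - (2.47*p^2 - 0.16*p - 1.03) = -2.74*p^2 - 3.08*p + 5.74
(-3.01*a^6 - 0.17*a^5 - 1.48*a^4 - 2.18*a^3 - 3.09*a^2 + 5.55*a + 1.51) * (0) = 0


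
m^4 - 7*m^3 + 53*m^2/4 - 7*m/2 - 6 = (m - 4)*(m - 2)*(m - 3/2)*(m + 1/2)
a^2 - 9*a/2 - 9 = (a - 6)*(a + 3/2)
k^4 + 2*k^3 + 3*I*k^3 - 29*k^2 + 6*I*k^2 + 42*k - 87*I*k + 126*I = (k - 3)*(k - 2)*(k + 7)*(k + 3*I)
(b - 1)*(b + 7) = b^2 + 6*b - 7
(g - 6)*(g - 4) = g^2 - 10*g + 24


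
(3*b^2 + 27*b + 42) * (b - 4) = 3*b^3 + 15*b^2 - 66*b - 168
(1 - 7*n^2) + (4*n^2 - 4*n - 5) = -3*n^2 - 4*n - 4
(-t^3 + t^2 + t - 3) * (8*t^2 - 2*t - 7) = -8*t^5 + 10*t^4 + 13*t^3 - 33*t^2 - t + 21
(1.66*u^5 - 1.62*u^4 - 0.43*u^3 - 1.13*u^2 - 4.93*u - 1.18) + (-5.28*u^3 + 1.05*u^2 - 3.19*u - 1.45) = 1.66*u^5 - 1.62*u^4 - 5.71*u^3 - 0.0799999999999998*u^2 - 8.12*u - 2.63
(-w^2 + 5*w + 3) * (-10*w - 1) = 10*w^3 - 49*w^2 - 35*w - 3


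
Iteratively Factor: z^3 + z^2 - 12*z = (z + 4)*(z^2 - 3*z) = (z - 3)*(z + 4)*(z)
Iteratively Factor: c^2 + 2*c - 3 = (c - 1)*(c + 3)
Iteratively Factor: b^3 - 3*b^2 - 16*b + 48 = (b - 4)*(b^2 + b - 12) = (b - 4)*(b - 3)*(b + 4)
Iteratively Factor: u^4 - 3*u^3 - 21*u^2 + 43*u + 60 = (u + 4)*(u^3 - 7*u^2 + 7*u + 15) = (u + 1)*(u + 4)*(u^2 - 8*u + 15) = (u - 3)*(u + 1)*(u + 4)*(u - 5)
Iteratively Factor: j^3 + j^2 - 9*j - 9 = (j + 1)*(j^2 - 9) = (j - 3)*(j + 1)*(j + 3)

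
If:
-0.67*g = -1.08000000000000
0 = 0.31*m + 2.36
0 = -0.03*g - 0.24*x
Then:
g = 1.61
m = -7.61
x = -0.20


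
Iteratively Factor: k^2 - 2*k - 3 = (k - 3)*(k + 1)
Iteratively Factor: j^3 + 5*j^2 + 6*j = (j + 2)*(j^2 + 3*j) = (j + 2)*(j + 3)*(j)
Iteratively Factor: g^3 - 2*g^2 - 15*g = (g + 3)*(g^2 - 5*g) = (g - 5)*(g + 3)*(g)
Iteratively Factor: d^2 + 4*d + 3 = (d + 3)*(d + 1)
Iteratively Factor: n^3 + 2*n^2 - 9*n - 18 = (n - 3)*(n^2 + 5*n + 6) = (n - 3)*(n + 3)*(n + 2)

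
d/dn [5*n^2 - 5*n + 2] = 10*n - 5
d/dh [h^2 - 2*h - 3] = 2*h - 2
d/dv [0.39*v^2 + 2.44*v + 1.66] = 0.78*v + 2.44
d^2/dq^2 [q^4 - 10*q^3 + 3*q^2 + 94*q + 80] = 12*q^2 - 60*q + 6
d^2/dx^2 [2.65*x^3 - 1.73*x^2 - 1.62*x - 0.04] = 15.9*x - 3.46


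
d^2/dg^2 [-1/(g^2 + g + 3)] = 2*(g^2 + g - (2*g + 1)^2 + 3)/(g^2 + g + 3)^3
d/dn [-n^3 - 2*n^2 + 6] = n*(-3*n - 4)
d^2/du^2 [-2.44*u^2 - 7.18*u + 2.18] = -4.88000000000000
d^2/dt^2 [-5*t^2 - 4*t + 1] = -10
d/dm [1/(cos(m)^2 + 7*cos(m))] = (2*cos(m) + 7)*sin(m)/((cos(m) + 7)^2*cos(m)^2)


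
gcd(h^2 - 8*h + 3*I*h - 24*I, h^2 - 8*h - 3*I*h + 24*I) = h - 8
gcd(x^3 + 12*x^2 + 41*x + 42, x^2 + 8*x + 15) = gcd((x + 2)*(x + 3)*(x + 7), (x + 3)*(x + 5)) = x + 3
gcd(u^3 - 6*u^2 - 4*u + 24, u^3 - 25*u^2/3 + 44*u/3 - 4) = u^2 - 8*u + 12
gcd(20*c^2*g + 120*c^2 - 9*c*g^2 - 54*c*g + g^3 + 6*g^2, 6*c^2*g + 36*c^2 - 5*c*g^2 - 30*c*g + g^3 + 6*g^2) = g + 6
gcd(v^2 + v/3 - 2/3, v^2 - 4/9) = v - 2/3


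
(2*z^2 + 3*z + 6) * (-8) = -16*z^2 - 24*z - 48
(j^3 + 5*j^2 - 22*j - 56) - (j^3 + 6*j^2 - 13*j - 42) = -j^2 - 9*j - 14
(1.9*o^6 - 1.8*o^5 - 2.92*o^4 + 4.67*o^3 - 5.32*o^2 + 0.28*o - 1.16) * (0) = 0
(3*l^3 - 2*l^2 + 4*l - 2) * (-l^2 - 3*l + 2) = -3*l^5 - 7*l^4 + 8*l^3 - 14*l^2 + 14*l - 4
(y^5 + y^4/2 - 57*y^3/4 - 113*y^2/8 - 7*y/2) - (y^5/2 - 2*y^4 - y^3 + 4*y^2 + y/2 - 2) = y^5/2 + 5*y^4/2 - 53*y^3/4 - 145*y^2/8 - 4*y + 2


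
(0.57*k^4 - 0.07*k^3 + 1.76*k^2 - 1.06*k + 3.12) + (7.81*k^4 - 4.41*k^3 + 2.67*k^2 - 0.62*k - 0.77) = 8.38*k^4 - 4.48*k^3 + 4.43*k^2 - 1.68*k + 2.35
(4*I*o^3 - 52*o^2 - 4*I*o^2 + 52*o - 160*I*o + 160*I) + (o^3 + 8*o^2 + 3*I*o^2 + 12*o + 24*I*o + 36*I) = o^3 + 4*I*o^3 - 44*o^2 - I*o^2 + 64*o - 136*I*o + 196*I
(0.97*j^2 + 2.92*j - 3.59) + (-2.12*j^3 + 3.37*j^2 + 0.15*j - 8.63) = -2.12*j^3 + 4.34*j^2 + 3.07*j - 12.22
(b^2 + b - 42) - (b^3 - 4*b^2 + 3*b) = -b^3 + 5*b^2 - 2*b - 42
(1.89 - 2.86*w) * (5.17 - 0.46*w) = 1.3156*w^2 - 15.6556*w + 9.7713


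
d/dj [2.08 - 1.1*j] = -1.10000000000000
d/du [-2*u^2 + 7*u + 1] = 7 - 4*u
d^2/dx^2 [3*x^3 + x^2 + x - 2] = 18*x + 2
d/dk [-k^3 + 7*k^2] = k*(14 - 3*k)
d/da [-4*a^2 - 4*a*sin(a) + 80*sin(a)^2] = -4*a*cos(a) - 8*a - 4*sin(a) + 80*sin(2*a)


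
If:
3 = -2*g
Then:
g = -3/2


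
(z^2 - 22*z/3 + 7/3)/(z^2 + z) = (3*z^2 - 22*z + 7)/(3*z*(z + 1))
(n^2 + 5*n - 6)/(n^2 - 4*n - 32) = (-n^2 - 5*n + 6)/(-n^2 + 4*n + 32)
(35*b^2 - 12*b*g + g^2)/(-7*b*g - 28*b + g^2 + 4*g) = (-5*b + g)/(g + 4)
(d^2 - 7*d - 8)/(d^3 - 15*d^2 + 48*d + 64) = 1/(d - 8)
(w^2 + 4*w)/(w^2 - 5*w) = (w + 4)/(w - 5)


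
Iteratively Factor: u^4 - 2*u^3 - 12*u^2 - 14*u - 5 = (u - 5)*(u^3 + 3*u^2 + 3*u + 1) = (u - 5)*(u + 1)*(u^2 + 2*u + 1) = (u - 5)*(u + 1)^2*(u + 1)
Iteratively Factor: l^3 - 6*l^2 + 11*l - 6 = (l - 3)*(l^2 - 3*l + 2) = (l - 3)*(l - 1)*(l - 2)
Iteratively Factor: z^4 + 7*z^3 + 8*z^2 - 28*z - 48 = (z - 2)*(z^3 + 9*z^2 + 26*z + 24) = (z - 2)*(z + 4)*(z^2 + 5*z + 6) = (z - 2)*(z + 2)*(z + 4)*(z + 3)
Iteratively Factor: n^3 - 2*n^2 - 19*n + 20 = (n - 5)*(n^2 + 3*n - 4) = (n - 5)*(n + 4)*(n - 1)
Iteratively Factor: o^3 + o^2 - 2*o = (o + 2)*(o^2 - o) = o*(o + 2)*(o - 1)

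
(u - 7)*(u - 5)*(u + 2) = u^3 - 10*u^2 + 11*u + 70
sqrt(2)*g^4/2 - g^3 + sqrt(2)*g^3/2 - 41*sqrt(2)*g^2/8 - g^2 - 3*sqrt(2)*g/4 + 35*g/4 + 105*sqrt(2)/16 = (g - 5/2)*(g + 7/2)*(g - 3*sqrt(2)/2)*(sqrt(2)*g/2 + 1/2)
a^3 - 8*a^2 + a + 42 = (a - 7)*(a - 3)*(a + 2)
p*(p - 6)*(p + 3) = p^3 - 3*p^2 - 18*p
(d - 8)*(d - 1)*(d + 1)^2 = d^4 - 7*d^3 - 9*d^2 + 7*d + 8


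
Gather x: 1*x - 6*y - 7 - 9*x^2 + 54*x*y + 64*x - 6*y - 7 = -9*x^2 + x*(54*y + 65) - 12*y - 14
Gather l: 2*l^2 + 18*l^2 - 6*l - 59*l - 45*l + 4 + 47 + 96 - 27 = 20*l^2 - 110*l + 120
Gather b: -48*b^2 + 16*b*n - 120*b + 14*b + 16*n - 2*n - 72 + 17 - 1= -48*b^2 + b*(16*n - 106) + 14*n - 56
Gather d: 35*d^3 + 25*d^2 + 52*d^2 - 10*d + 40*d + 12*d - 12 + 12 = 35*d^3 + 77*d^2 + 42*d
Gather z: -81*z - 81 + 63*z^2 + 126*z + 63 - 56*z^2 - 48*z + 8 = 7*z^2 - 3*z - 10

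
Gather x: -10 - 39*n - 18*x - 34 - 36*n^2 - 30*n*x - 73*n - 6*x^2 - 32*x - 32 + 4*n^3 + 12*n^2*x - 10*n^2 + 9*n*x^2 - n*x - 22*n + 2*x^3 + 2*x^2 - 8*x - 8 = 4*n^3 - 46*n^2 - 134*n + 2*x^3 + x^2*(9*n - 4) + x*(12*n^2 - 31*n - 58) - 84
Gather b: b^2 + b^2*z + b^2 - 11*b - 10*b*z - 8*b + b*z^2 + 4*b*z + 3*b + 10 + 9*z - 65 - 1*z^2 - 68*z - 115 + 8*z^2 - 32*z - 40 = b^2*(z + 2) + b*(z^2 - 6*z - 16) + 7*z^2 - 91*z - 210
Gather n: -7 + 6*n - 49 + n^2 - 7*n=n^2 - n - 56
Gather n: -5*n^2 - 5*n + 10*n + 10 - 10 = -5*n^2 + 5*n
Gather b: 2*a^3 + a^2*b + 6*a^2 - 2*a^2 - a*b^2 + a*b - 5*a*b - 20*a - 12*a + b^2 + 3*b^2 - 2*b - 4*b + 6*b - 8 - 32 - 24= 2*a^3 + 4*a^2 - 32*a + b^2*(4 - a) + b*(a^2 - 4*a) - 64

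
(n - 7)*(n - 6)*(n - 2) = n^3 - 15*n^2 + 68*n - 84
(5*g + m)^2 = 25*g^2 + 10*g*m + m^2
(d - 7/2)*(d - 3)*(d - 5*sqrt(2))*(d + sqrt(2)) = d^4 - 13*d^3/2 - 4*sqrt(2)*d^3 + d^2/2 + 26*sqrt(2)*d^2 - 42*sqrt(2)*d + 65*d - 105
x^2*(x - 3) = x^3 - 3*x^2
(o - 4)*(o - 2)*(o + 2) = o^3 - 4*o^2 - 4*o + 16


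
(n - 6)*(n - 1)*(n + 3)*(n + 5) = n^4 + n^3 - 35*n^2 - 57*n + 90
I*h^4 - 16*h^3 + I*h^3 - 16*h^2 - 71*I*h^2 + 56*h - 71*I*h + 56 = (h + I)*(h + 7*I)*(h + 8*I)*(I*h + I)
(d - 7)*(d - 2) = d^2 - 9*d + 14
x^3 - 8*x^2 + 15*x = x*(x - 5)*(x - 3)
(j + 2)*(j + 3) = j^2 + 5*j + 6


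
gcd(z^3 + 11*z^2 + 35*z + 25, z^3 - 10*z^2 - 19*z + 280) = z + 5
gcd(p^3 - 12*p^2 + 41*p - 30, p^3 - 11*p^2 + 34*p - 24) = p^2 - 7*p + 6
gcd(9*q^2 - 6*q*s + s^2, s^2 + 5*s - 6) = 1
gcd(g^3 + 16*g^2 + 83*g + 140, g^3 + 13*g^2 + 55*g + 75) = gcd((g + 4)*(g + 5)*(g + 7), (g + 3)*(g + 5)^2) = g + 5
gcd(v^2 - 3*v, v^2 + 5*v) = v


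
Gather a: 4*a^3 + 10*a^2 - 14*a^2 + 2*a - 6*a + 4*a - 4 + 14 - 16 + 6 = 4*a^3 - 4*a^2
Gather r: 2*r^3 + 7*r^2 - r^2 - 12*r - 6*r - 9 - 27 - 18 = 2*r^3 + 6*r^2 - 18*r - 54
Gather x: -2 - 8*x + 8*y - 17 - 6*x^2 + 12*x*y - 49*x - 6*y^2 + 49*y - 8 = -6*x^2 + x*(12*y - 57) - 6*y^2 + 57*y - 27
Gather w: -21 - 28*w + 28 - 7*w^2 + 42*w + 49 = -7*w^2 + 14*w + 56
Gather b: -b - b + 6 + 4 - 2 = 8 - 2*b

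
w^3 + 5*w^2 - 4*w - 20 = (w - 2)*(w + 2)*(w + 5)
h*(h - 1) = h^2 - h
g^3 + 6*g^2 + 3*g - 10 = (g - 1)*(g + 2)*(g + 5)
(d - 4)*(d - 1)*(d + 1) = d^3 - 4*d^2 - d + 4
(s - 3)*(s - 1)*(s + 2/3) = s^3 - 10*s^2/3 + s/3 + 2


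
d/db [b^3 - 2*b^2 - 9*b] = 3*b^2 - 4*b - 9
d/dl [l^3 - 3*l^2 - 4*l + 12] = 3*l^2 - 6*l - 4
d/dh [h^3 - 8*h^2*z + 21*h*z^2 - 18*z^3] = 3*h^2 - 16*h*z + 21*z^2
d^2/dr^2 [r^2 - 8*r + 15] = 2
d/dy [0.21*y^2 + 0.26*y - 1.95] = 0.42*y + 0.26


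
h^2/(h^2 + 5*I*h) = h/(h + 5*I)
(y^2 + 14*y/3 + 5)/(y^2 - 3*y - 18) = (y + 5/3)/(y - 6)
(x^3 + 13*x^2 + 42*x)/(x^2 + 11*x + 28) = x*(x + 6)/(x + 4)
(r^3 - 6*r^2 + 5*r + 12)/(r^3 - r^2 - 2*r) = (r^2 - 7*r + 12)/(r*(r - 2))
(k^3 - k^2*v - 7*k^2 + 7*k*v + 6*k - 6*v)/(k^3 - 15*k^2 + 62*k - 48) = (k - v)/(k - 8)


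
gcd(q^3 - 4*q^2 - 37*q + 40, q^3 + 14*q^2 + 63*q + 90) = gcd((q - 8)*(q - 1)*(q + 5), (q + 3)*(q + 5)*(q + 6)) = q + 5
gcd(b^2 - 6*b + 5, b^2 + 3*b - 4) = b - 1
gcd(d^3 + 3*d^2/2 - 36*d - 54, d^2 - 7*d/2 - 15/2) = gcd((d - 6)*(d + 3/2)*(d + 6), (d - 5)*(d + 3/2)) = d + 3/2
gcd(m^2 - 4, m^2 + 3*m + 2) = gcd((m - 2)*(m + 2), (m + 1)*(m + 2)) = m + 2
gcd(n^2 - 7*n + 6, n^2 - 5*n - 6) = n - 6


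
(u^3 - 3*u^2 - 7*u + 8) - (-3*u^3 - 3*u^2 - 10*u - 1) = 4*u^3 + 3*u + 9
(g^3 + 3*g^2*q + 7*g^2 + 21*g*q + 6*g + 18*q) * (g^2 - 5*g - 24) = g^5 + 3*g^4*q + 2*g^4 + 6*g^3*q - 53*g^3 - 159*g^2*q - 198*g^2 - 594*g*q - 144*g - 432*q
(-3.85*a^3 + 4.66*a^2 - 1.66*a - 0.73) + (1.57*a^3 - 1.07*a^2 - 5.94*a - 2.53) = -2.28*a^3 + 3.59*a^2 - 7.6*a - 3.26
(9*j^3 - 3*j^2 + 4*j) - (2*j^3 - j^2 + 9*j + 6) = 7*j^3 - 2*j^2 - 5*j - 6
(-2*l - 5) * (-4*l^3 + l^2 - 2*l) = 8*l^4 + 18*l^3 - l^2 + 10*l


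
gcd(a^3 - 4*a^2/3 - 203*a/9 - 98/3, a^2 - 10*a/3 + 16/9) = 1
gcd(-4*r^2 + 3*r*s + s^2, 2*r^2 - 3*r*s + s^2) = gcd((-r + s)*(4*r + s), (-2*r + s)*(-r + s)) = r - s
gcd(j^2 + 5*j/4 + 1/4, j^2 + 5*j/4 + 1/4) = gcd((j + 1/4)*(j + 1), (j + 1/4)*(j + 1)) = j^2 + 5*j/4 + 1/4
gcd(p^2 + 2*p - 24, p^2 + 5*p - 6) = p + 6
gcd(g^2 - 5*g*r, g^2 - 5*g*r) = -g^2 + 5*g*r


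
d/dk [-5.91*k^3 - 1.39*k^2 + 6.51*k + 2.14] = -17.73*k^2 - 2.78*k + 6.51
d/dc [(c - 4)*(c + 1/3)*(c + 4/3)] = 3*c^2 - 14*c/3 - 56/9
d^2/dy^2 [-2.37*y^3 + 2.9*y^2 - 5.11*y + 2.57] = 5.8 - 14.22*y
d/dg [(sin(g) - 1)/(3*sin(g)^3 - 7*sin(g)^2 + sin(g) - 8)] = (-6*sin(g)^3 + 16*sin(g)^2 - 14*sin(g) - 7)*cos(g)/(3*sin(g)^3 - 7*sin(g)^2 + sin(g) - 8)^2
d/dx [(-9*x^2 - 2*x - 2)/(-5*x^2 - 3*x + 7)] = (17*x^2 - 146*x - 20)/(25*x^4 + 30*x^3 - 61*x^2 - 42*x + 49)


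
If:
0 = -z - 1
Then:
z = -1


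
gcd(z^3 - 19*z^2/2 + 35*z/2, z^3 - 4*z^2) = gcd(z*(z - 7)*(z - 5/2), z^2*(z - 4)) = z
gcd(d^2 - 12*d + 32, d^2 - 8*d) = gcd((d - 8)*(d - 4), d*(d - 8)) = d - 8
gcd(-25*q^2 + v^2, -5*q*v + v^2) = 5*q - v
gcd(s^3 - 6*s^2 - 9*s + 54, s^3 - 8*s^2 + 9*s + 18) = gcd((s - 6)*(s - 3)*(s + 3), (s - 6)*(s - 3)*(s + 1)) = s^2 - 9*s + 18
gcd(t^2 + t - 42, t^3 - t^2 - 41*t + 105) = t + 7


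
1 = 1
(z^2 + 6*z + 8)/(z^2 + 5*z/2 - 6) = 2*(z + 2)/(2*z - 3)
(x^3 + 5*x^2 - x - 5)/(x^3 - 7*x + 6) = (x^2 + 6*x + 5)/(x^2 + x - 6)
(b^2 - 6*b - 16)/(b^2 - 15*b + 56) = (b + 2)/(b - 7)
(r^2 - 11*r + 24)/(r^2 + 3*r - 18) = (r - 8)/(r + 6)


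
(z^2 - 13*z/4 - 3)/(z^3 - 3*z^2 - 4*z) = (z + 3/4)/(z*(z + 1))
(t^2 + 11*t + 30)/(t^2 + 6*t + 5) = (t + 6)/(t + 1)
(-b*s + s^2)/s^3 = (-b + s)/s^2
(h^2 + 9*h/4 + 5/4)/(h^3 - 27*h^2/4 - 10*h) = (h + 1)/(h*(h - 8))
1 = 1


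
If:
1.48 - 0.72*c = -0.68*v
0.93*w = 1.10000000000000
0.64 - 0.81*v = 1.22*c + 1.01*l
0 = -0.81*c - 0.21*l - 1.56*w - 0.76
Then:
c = -8.21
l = 19.27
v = -10.87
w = 1.18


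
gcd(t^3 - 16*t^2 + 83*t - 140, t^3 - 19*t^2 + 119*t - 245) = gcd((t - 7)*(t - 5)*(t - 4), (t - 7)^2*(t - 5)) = t^2 - 12*t + 35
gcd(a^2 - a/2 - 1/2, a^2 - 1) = a - 1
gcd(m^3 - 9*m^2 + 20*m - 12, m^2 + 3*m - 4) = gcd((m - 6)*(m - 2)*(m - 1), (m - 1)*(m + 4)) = m - 1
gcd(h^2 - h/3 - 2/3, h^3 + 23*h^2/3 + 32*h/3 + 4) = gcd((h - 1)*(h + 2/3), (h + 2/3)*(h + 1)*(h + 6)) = h + 2/3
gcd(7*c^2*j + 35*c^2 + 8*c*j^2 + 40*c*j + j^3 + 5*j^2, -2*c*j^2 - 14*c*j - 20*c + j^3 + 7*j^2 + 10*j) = j + 5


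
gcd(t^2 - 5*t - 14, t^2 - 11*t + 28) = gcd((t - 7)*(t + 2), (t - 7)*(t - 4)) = t - 7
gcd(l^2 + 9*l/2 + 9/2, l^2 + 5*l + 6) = l + 3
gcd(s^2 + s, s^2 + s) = s^2 + s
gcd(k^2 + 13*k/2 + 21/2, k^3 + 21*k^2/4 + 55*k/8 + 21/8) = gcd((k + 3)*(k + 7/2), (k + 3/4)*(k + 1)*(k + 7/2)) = k + 7/2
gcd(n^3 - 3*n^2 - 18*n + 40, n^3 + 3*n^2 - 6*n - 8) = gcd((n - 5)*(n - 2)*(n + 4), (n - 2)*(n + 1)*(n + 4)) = n^2 + 2*n - 8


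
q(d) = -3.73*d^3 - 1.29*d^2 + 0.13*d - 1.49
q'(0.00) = 0.13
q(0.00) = -1.49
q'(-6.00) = -387.23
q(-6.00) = 756.97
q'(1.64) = -34.20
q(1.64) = -21.20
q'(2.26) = -62.85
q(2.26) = -50.84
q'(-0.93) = -7.15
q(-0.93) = 0.27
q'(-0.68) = -3.29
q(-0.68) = -1.00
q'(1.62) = -33.42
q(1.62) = -20.52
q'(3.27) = -127.96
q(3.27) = -145.28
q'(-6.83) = -504.25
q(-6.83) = 1125.87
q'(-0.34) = -0.29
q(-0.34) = -1.54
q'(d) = -11.19*d^2 - 2.58*d + 0.13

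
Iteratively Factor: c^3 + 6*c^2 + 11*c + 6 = (c + 3)*(c^2 + 3*c + 2) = (c + 2)*(c + 3)*(c + 1)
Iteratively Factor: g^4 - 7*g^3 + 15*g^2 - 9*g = (g - 1)*(g^3 - 6*g^2 + 9*g) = g*(g - 1)*(g^2 - 6*g + 9) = g*(g - 3)*(g - 1)*(g - 3)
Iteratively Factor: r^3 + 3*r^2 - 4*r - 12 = (r - 2)*(r^2 + 5*r + 6) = (r - 2)*(r + 3)*(r + 2)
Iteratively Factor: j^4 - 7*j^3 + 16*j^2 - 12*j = (j - 3)*(j^3 - 4*j^2 + 4*j) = (j - 3)*(j - 2)*(j^2 - 2*j) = j*(j - 3)*(j - 2)*(j - 2)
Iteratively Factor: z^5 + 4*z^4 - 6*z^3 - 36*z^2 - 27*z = (z)*(z^4 + 4*z^3 - 6*z^2 - 36*z - 27) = z*(z + 1)*(z^3 + 3*z^2 - 9*z - 27) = z*(z + 1)*(z + 3)*(z^2 - 9) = z*(z + 1)*(z + 3)^2*(z - 3)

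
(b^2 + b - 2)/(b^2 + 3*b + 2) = (b - 1)/(b + 1)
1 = 1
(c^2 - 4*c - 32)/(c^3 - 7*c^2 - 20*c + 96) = 1/(c - 3)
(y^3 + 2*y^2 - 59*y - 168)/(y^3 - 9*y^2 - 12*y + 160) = (y^2 + 10*y + 21)/(y^2 - y - 20)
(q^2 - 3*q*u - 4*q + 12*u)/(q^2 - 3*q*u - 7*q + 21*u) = (q - 4)/(q - 7)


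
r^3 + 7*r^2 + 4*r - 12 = (r - 1)*(r + 2)*(r + 6)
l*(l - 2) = l^2 - 2*l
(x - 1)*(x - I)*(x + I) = x^3 - x^2 + x - 1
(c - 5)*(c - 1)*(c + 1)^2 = c^4 - 4*c^3 - 6*c^2 + 4*c + 5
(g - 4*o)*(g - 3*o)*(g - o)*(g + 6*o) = g^4 - 2*g^3*o - 29*g^2*o^2 + 102*g*o^3 - 72*o^4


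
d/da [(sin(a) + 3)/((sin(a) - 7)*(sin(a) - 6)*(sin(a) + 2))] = 2*(-sin(a)^3 + sin(a)^2 + 33*sin(a) + 18)*cos(a)/((sin(a) - 7)^2*(sin(a) - 6)^2*(sin(a) + 2)^2)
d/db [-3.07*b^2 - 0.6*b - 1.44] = -6.14*b - 0.6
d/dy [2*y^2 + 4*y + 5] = 4*y + 4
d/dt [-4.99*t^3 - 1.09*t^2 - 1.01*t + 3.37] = -14.97*t^2 - 2.18*t - 1.01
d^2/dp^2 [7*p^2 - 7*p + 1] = 14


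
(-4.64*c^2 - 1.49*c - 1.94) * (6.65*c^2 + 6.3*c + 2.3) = -30.856*c^4 - 39.1405*c^3 - 32.96*c^2 - 15.649*c - 4.462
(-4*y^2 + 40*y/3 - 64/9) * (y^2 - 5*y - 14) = -4*y^4 + 100*y^3/3 - 160*y^2/9 - 1360*y/9 + 896/9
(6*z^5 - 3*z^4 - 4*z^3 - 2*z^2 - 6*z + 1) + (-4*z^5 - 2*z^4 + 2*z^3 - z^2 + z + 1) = 2*z^5 - 5*z^4 - 2*z^3 - 3*z^2 - 5*z + 2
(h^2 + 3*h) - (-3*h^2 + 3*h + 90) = 4*h^2 - 90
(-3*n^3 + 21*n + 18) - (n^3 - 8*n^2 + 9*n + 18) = -4*n^3 + 8*n^2 + 12*n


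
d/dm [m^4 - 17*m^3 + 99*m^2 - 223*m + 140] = 4*m^3 - 51*m^2 + 198*m - 223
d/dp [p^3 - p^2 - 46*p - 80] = 3*p^2 - 2*p - 46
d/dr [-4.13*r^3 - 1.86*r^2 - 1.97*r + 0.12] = -12.39*r^2 - 3.72*r - 1.97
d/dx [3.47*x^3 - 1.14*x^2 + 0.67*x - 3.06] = 10.41*x^2 - 2.28*x + 0.67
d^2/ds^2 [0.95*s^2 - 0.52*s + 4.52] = 1.90000000000000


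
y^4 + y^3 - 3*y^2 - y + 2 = (y - 1)^2*(y + 1)*(y + 2)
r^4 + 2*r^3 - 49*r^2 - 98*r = r*(r - 7)*(r + 2)*(r + 7)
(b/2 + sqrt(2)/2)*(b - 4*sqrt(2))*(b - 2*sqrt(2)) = b^3/2 - 5*sqrt(2)*b^2/2 + 2*b + 8*sqrt(2)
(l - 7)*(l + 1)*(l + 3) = l^3 - 3*l^2 - 25*l - 21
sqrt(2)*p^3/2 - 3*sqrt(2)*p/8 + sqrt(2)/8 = (p - 1/2)^2*(sqrt(2)*p/2 + sqrt(2)/2)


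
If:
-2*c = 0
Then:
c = 0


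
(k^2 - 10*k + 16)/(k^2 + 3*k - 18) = (k^2 - 10*k + 16)/(k^2 + 3*k - 18)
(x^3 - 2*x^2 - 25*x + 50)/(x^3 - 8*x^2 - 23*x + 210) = (x^2 - 7*x + 10)/(x^2 - 13*x + 42)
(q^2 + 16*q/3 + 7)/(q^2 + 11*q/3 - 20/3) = (3*q^2 + 16*q + 21)/(3*q^2 + 11*q - 20)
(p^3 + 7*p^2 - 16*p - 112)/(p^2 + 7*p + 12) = (p^2 + 3*p - 28)/(p + 3)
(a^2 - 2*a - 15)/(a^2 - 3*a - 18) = (a - 5)/(a - 6)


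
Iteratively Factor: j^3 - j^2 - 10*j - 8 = (j - 4)*(j^2 + 3*j + 2) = (j - 4)*(j + 1)*(j + 2)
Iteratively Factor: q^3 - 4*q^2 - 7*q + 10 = (q + 2)*(q^2 - 6*q + 5) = (q - 5)*(q + 2)*(q - 1)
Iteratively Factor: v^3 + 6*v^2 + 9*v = (v + 3)*(v^2 + 3*v) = (v + 3)^2*(v)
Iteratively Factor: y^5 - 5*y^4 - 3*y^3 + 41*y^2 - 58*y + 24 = (y - 2)*(y^4 - 3*y^3 - 9*y^2 + 23*y - 12) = (y - 4)*(y - 2)*(y^3 + y^2 - 5*y + 3) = (y - 4)*(y - 2)*(y + 3)*(y^2 - 2*y + 1) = (y - 4)*(y - 2)*(y - 1)*(y + 3)*(y - 1)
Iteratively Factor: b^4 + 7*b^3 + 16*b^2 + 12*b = (b)*(b^3 + 7*b^2 + 16*b + 12) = b*(b + 2)*(b^2 + 5*b + 6) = b*(b + 2)*(b + 3)*(b + 2)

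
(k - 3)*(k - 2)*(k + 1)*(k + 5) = k^4 + k^3 - 19*k^2 + 11*k + 30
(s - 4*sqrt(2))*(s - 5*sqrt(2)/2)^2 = s^3 - 9*sqrt(2)*s^2 + 105*s/2 - 50*sqrt(2)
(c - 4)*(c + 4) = c^2 - 16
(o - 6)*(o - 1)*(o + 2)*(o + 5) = o^4 - 33*o^2 - 28*o + 60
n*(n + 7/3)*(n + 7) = n^3 + 28*n^2/3 + 49*n/3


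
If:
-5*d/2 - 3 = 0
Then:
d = -6/5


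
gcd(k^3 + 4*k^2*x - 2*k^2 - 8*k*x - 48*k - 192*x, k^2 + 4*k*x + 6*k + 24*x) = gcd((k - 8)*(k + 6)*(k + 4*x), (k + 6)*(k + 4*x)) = k^2 + 4*k*x + 6*k + 24*x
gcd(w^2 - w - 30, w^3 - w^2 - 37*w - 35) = w + 5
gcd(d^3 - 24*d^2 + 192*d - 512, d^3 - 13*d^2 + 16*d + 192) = d^2 - 16*d + 64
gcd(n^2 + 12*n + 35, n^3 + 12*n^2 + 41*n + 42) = n + 7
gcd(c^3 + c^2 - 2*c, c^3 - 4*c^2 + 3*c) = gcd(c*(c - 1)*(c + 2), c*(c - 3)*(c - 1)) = c^2 - c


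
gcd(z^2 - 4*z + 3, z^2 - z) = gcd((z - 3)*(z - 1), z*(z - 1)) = z - 1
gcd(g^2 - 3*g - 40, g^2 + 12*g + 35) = g + 5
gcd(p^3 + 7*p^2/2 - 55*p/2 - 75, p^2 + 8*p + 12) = p + 6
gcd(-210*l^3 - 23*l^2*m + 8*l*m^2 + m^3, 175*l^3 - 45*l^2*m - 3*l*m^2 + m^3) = 35*l^2 - 2*l*m - m^2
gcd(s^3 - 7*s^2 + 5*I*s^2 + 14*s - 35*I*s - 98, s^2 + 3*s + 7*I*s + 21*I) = s + 7*I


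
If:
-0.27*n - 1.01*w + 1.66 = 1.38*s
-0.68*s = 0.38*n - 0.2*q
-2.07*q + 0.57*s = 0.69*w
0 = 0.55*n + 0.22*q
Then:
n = 0.33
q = -0.83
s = -0.43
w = 2.14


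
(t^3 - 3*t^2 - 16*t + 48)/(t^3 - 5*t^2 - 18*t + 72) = (t - 4)/(t - 6)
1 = 1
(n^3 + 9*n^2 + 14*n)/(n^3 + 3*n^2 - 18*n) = (n^2 + 9*n + 14)/(n^2 + 3*n - 18)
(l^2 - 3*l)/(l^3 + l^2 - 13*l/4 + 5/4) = 4*l*(l - 3)/(4*l^3 + 4*l^2 - 13*l + 5)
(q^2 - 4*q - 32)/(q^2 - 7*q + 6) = (q^2 - 4*q - 32)/(q^2 - 7*q + 6)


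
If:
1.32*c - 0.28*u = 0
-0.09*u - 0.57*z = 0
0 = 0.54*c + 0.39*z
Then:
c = 0.00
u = 0.00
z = 0.00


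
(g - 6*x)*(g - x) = g^2 - 7*g*x + 6*x^2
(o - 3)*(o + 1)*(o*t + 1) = o^3*t - 2*o^2*t + o^2 - 3*o*t - 2*o - 3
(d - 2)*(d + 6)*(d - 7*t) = d^3 - 7*d^2*t + 4*d^2 - 28*d*t - 12*d + 84*t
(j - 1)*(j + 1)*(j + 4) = j^3 + 4*j^2 - j - 4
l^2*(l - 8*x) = l^3 - 8*l^2*x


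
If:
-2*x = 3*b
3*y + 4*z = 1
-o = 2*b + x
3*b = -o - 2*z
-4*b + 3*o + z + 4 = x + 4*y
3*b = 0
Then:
No Solution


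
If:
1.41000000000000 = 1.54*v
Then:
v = 0.92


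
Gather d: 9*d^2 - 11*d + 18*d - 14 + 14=9*d^2 + 7*d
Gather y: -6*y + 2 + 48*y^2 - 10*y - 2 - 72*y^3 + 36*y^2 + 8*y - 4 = -72*y^3 + 84*y^2 - 8*y - 4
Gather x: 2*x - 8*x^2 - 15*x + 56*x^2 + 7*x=48*x^2 - 6*x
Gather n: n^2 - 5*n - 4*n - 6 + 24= n^2 - 9*n + 18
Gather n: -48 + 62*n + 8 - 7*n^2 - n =-7*n^2 + 61*n - 40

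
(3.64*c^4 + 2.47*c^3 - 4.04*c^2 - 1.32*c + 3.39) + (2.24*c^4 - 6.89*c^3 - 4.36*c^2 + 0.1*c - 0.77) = 5.88*c^4 - 4.42*c^3 - 8.4*c^2 - 1.22*c + 2.62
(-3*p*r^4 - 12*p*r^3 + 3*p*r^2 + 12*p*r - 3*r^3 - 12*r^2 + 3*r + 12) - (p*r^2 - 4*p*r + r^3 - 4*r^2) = -3*p*r^4 - 12*p*r^3 + 2*p*r^2 + 16*p*r - 4*r^3 - 8*r^2 + 3*r + 12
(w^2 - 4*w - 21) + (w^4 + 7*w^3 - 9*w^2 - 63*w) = w^4 + 7*w^3 - 8*w^2 - 67*w - 21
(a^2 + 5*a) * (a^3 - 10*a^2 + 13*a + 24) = a^5 - 5*a^4 - 37*a^3 + 89*a^2 + 120*a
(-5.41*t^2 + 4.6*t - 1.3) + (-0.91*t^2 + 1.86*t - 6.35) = -6.32*t^2 + 6.46*t - 7.65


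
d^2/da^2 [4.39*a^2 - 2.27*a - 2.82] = 8.78000000000000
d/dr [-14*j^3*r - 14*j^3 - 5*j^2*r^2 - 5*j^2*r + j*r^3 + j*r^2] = j*(-14*j^2 - 10*j*r - 5*j + 3*r^2 + 2*r)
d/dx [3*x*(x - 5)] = 6*x - 15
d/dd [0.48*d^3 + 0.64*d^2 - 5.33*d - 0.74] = 1.44*d^2 + 1.28*d - 5.33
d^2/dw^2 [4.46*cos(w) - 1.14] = -4.46*cos(w)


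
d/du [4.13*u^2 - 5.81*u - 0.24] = 8.26*u - 5.81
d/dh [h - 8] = 1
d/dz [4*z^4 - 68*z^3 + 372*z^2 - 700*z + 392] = 16*z^3 - 204*z^2 + 744*z - 700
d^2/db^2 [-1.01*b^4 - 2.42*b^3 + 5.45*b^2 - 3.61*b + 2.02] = -12.12*b^2 - 14.52*b + 10.9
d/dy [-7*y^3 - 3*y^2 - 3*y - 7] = -21*y^2 - 6*y - 3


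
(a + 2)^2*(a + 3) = a^3 + 7*a^2 + 16*a + 12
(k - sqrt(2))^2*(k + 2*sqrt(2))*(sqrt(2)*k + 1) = sqrt(2)*k^4 + k^3 - 6*sqrt(2)*k^2 + 2*k + 4*sqrt(2)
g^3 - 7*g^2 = g^2*(g - 7)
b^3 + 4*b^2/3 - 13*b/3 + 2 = (b - 1)*(b - 2/3)*(b + 3)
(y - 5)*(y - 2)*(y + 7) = y^3 - 39*y + 70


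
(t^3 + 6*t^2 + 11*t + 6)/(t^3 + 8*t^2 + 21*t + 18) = (t + 1)/(t + 3)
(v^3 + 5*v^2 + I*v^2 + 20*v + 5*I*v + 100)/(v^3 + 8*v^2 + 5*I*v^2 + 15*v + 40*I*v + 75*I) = (v - 4*I)/(v + 3)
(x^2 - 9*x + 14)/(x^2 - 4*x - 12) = (-x^2 + 9*x - 14)/(-x^2 + 4*x + 12)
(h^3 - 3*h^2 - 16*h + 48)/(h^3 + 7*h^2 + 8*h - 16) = (h^2 - 7*h + 12)/(h^2 + 3*h - 4)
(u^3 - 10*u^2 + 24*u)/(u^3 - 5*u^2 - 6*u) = (u - 4)/(u + 1)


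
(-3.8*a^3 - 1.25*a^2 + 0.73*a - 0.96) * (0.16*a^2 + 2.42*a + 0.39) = -0.608*a^5 - 9.396*a^4 - 4.3902*a^3 + 1.1255*a^2 - 2.0385*a - 0.3744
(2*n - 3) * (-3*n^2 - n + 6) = -6*n^3 + 7*n^2 + 15*n - 18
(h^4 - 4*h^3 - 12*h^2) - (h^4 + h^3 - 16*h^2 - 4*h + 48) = -5*h^3 + 4*h^2 + 4*h - 48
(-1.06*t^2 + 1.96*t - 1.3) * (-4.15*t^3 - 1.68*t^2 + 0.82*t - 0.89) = 4.399*t^5 - 6.3532*t^4 + 1.233*t^3 + 4.7346*t^2 - 2.8104*t + 1.157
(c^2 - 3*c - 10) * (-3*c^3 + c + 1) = -3*c^5 + 9*c^4 + 31*c^3 - 2*c^2 - 13*c - 10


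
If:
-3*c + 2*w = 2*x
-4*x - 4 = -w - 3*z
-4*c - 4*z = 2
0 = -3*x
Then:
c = -11/3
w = -11/2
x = 0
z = 19/6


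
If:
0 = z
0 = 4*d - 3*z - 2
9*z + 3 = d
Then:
No Solution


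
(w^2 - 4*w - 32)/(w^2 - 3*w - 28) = (w - 8)/(w - 7)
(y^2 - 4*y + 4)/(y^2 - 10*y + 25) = (y^2 - 4*y + 4)/(y^2 - 10*y + 25)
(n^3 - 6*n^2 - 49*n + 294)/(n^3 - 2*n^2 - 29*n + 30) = (n^2 - 49)/(n^2 + 4*n - 5)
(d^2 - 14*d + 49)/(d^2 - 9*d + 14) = (d - 7)/(d - 2)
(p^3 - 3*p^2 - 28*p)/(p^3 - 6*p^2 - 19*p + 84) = p/(p - 3)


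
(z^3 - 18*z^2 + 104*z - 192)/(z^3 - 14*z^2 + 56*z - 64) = (z - 6)/(z - 2)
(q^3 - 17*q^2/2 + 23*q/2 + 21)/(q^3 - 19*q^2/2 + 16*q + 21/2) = (2*q^3 - 17*q^2 + 23*q + 42)/(2*q^3 - 19*q^2 + 32*q + 21)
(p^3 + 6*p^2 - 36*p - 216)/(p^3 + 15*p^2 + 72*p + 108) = (p - 6)/(p + 3)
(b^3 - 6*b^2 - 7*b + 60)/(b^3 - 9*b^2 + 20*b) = (b + 3)/b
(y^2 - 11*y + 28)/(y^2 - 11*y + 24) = (y^2 - 11*y + 28)/(y^2 - 11*y + 24)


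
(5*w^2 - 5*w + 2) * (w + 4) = 5*w^3 + 15*w^2 - 18*w + 8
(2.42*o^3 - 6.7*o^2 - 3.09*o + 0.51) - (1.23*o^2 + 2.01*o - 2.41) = 2.42*o^3 - 7.93*o^2 - 5.1*o + 2.92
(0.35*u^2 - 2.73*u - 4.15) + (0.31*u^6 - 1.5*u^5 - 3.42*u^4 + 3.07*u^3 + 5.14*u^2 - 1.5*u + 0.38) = 0.31*u^6 - 1.5*u^5 - 3.42*u^4 + 3.07*u^3 + 5.49*u^2 - 4.23*u - 3.77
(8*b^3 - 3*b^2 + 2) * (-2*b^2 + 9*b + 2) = -16*b^5 + 78*b^4 - 11*b^3 - 10*b^2 + 18*b + 4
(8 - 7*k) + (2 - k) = 10 - 8*k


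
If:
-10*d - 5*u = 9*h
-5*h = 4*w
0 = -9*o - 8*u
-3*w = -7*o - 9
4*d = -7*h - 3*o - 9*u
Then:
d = 3564/6733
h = -7020/6733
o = -4896/6733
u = 5508/6733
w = 8775/6733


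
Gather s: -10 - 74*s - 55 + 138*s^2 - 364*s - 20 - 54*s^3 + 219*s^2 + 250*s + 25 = -54*s^3 + 357*s^2 - 188*s - 60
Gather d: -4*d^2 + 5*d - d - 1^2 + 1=-4*d^2 + 4*d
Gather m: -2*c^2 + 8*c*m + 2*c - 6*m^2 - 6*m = -2*c^2 + 2*c - 6*m^2 + m*(8*c - 6)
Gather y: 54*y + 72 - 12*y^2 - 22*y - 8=-12*y^2 + 32*y + 64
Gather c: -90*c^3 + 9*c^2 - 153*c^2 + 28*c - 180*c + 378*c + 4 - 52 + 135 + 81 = -90*c^3 - 144*c^2 + 226*c + 168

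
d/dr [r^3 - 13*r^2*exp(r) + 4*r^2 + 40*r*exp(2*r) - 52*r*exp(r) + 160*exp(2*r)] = -13*r^2*exp(r) + 3*r^2 + 80*r*exp(2*r) - 78*r*exp(r) + 8*r + 360*exp(2*r) - 52*exp(r)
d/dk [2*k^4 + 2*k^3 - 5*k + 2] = 8*k^3 + 6*k^2 - 5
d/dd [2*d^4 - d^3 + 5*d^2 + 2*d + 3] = 8*d^3 - 3*d^2 + 10*d + 2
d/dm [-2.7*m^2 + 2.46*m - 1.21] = 2.46 - 5.4*m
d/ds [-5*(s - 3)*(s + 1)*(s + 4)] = -15*s^2 - 20*s + 55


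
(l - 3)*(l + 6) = l^2 + 3*l - 18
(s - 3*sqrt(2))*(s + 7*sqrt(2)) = s^2 + 4*sqrt(2)*s - 42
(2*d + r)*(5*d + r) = 10*d^2 + 7*d*r + r^2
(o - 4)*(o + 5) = o^2 + o - 20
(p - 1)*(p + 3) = p^2 + 2*p - 3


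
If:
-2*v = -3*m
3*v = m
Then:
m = 0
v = 0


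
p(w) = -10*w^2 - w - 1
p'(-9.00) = 179.00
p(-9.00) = -802.00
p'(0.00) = -1.00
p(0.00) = -1.00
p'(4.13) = -83.60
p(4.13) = -175.70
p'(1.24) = -25.80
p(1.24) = -17.62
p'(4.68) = -94.60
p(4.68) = -224.70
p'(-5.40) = 107.00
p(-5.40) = -287.20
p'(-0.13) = 1.60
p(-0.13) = -1.04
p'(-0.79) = 14.80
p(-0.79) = -6.45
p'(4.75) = -96.00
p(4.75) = -231.38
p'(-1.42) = 27.40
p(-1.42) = -19.74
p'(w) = -20*w - 1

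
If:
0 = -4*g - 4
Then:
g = -1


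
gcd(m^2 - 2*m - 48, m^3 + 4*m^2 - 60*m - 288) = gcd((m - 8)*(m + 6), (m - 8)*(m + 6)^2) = m^2 - 2*m - 48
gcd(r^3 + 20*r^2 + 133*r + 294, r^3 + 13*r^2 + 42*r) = r^2 + 13*r + 42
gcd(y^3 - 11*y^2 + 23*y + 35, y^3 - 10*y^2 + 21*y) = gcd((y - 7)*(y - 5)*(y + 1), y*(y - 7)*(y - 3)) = y - 7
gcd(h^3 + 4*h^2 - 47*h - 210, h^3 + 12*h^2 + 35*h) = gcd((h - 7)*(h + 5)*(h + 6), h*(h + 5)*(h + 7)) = h + 5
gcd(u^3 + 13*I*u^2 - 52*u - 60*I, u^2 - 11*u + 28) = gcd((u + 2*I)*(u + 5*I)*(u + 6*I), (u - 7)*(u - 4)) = 1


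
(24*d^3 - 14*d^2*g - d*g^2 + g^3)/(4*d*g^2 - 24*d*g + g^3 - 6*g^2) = (6*d^2 - 5*d*g + g^2)/(g*(g - 6))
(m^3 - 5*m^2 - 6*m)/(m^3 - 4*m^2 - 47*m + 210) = m*(m + 1)/(m^2 + 2*m - 35)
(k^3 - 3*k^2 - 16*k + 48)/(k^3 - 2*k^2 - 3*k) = (k^2 - 16)/(k*(k + 1))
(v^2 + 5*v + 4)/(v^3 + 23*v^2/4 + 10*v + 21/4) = 4*(v + 4)/(4*v^2 + 19*v + 21)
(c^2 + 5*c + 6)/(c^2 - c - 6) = (c + 3)/(c - 3)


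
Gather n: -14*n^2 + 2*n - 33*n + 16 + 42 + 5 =-14*n^2 - 31*n + 63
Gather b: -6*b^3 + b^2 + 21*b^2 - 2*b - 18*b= -6*b^3 + 22*b^2 - 20*b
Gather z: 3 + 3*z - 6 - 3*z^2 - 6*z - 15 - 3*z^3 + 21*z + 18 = -3*z^3 - 3*z^2 + 18*z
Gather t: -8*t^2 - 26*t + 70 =-8*t^2 - 26*t + 70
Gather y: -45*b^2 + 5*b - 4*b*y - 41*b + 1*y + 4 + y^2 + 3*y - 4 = -45*b^2 - 36*b + y^2 + y*(4 - 4*b)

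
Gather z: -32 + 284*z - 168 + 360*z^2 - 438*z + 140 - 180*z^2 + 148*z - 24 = 180*z^2 - 6*z - 84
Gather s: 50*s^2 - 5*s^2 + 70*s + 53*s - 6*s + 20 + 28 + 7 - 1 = 45*s^2 + 117*s + 54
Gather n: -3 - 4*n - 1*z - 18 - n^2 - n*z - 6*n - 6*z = -n^2 + n*(-z - 10) - 7*z - 21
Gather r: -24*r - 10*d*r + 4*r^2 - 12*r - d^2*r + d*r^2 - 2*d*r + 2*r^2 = r^2*(d + 6) + r*(-d^2 - 12*d - 36)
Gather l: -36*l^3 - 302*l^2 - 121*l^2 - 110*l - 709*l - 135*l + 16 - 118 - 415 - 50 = -36*l^3 - 423*l^2 - 954*l - 567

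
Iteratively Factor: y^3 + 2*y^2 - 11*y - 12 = (y - 3)*(y^2 + 5*y + 4) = (y - 3)*(y + 1)*(y + 4)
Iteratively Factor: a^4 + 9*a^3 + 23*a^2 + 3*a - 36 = (a + 3)*(a^3 + 6*a^2 + 5*a - 12) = (a + 3)^2*(a^2 + 3*a - 4) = (a + 3)^2*(a + 4)*(a - 1)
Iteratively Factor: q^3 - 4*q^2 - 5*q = (q - 5)*(q^2 + q) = q*(q - 5)*(q + 1)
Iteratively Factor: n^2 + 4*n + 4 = (n + 2)*(n + 2)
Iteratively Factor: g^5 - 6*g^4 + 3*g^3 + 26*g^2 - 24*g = (g)*(g^4 - 6*g^3 + 3*g^2 + 26*g - 24) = g*(g - 4)*(g^3 - 2*g^2 - 5*g + 6) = g*(g - 4)*(g + 2)*(g^2 - 4*g + 3) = g*(g - 4)*(g - 3)*(g + 2)*(g - 1)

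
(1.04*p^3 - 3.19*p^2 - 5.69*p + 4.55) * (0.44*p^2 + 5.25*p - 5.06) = 0.4576*p^5 + 4.0564*p^4 - 24.5135*p^3 - 11.7291*p^2 + 52.6789*p - 23.023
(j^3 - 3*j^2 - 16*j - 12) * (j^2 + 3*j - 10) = j^5 - 35*j^3 - 30*j^2 + 124*j + 120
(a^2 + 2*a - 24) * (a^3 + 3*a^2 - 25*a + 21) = a^5 + 5*a^4 - 43*a^3 - 101*a^2 + 642*a - 504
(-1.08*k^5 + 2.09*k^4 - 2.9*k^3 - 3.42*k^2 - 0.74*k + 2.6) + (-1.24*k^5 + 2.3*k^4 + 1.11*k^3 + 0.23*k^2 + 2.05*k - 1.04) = -2.32*k^5 + 4.39*k^4 - 1.79*k^3 - 3.19*k^2 + 1.31*k + 1.56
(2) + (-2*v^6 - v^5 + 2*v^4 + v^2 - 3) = -2*v^6 - v^5 + 2*v^4 + v^2 - 1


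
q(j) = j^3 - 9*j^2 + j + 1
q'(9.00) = 82.00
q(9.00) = 10.00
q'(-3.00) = 82.00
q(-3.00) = -110.00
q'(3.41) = -25.50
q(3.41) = -60.59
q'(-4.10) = 125.23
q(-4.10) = -223.31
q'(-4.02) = 121.84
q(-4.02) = -213.43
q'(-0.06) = 2.09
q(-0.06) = 0.91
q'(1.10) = -15.17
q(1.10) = -7.46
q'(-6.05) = 219.71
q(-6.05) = -555.92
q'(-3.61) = 105.08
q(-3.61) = -166.94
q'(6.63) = 13.53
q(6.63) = -96.55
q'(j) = 3*j^2 - 18*j + 1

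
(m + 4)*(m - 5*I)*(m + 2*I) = m^3 + 4*m^2 - 3*I*m^2 + 10*m - 12*I*m + 40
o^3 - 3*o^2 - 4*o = o*(o - 4)*(o + 1)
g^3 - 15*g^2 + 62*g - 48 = (g - 8)*(g - 6)*(g - 1)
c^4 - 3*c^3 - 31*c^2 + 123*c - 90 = (c - 5)*(c - 3)*(c - 1)*(c + 6)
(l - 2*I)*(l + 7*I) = l^2 + 5*I*l + 14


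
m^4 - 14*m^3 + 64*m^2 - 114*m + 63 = (m - 7)*(m - 3)^2*(m - 1)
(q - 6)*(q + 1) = q^2 - 5*q - 6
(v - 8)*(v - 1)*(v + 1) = v^3 - 8*v^2 - v + 8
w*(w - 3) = w^2 - 3*w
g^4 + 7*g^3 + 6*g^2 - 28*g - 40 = (g - 2)*(g + 2)^2*(g + 5)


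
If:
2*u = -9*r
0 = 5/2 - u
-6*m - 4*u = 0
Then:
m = -5/3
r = -5/9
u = 5/2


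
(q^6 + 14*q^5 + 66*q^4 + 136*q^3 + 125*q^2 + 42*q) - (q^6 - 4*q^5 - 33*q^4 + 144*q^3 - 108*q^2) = 18*q^5 + 99*q^4 - 8*q^3 + 233*q^2 + 42*q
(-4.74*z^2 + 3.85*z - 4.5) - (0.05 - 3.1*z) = -4.74*z^2 + 6.95*z - 4.55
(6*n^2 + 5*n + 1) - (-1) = 6*n^2 + 5*n + 2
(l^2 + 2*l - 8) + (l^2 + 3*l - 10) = 2*l^2 + 5*l - 18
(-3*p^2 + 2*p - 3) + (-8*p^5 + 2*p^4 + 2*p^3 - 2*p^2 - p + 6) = -8*p^5 + 2*p^4 + 2*p^3 - 5*p^2 + p + 3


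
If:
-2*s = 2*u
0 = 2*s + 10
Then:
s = -5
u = 5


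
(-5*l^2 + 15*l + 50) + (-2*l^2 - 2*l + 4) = -7*l^2 + 13*l + 54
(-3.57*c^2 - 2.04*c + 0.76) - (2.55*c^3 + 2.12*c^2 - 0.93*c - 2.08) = -2.55*c^3 - 5.69*c^2 - 1.11*c + 2.84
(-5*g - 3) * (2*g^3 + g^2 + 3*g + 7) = -10*g^4 - 11*g^3 - 18*g^2 - 44*g - 21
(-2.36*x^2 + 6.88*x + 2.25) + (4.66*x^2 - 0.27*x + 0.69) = 2.3*x^2 + 6.61*x + 2.94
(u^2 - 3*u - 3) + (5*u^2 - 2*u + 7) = 6*u^2 - 5*u + 4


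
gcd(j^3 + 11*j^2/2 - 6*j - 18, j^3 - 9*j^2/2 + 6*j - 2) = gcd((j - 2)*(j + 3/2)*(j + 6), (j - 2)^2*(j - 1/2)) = j - 2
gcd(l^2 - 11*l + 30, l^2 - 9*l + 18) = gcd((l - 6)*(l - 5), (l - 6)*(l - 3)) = l - 6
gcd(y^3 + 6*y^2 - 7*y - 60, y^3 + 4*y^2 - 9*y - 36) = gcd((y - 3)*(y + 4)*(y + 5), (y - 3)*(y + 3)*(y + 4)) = y^2 + y - 12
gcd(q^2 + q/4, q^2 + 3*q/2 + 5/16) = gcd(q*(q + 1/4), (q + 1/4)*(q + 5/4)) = q + 1/4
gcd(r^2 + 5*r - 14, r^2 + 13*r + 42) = r + 7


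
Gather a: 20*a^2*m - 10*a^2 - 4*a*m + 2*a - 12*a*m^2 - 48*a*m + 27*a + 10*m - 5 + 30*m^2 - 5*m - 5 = a^2*(20*m - 10) + a*(-12*m^2 - 52*m + 29) + 30*m^2 + 5*m - 10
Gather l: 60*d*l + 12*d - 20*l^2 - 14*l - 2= 12*d - 20*l^2 + l*(60*d - 14) - 2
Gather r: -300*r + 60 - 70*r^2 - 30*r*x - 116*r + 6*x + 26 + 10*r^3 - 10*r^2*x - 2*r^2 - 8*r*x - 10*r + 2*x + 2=10*r^3 + r^2*(-10*x - 72) + r*(-38*x - 426) + 8*x + 88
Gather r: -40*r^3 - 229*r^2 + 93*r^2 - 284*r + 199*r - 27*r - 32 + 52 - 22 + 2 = -40*r^3 - 136*r^2 - 112*r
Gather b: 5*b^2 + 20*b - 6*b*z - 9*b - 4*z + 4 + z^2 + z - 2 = 5*b^2 + b*(11 - 6*z) + z^2 - 3*z + 2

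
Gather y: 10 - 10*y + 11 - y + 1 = 22 - 11*y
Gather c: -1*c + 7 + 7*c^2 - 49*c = 7*c^2 - 50*c + 7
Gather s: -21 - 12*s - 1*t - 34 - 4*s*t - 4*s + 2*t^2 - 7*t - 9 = s*(-4*t - 16) + 2*t^2 - 8*t - 64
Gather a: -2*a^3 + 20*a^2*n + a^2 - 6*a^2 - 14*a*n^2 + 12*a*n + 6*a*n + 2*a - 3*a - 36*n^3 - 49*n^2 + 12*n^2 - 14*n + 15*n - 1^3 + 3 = -2*a^3 + a^2*(20*n - 5) + a*(-14*n^2 + 18*n - 1) - 36*n^3 - 37*n^2 + n + 2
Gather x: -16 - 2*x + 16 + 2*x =0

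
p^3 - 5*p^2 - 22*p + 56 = (p - 7)*(p - 2)*(p + 4)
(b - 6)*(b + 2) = b^2 - 4*b - 12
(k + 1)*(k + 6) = k^2 + 7*k + 6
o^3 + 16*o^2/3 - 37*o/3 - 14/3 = (o - 2)*(o + 1/3)*(o + 7)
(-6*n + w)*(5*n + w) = -30*n^2 - n*w + w^2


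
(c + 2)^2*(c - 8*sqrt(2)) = c^3 - 8*sqrt(2)*c^2 + 4*c^2 - 32*sqrt(2)*c + 4*c - 32*sqrt(2)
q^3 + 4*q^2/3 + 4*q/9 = q*(q + 2/3)^2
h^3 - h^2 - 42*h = h*(h - 7)*(h + 6)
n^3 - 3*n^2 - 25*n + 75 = (n - 5)*(n - 3)*(n + 5)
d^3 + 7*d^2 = d^2*(d + 7)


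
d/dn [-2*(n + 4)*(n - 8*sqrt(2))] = -4*n - 8 + 16*sqrt(2)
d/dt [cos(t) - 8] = -sin(t)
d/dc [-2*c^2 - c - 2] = -4*c - 1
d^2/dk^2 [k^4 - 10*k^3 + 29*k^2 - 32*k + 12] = 12*k^2 - 60*k + 58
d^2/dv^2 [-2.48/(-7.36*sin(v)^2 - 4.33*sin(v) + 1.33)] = (-537.362432*sin(v)^4 - 237.103872*sin(v)^3 + 662.44148*sin(v)^2 + 459.925672*sin(v) + 141.546992)/(7.36*sin(v)^2 + 4.33*sin(v) - 1.33)^3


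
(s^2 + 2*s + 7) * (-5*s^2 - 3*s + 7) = -5*s^4 - 13*s^3 - 34*s^2 - 7*s + 49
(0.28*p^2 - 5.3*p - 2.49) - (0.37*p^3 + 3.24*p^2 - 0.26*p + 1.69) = -0.37*p^3 - 2.96*p^2 - 5.04*p - 4.18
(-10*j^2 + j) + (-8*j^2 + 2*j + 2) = -18*j^2 + 3*j + 2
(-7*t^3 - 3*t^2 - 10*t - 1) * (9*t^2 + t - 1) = -63*t^5 - 34*t^4 - 86*t^3 - 16*t^2 + 9*t + 1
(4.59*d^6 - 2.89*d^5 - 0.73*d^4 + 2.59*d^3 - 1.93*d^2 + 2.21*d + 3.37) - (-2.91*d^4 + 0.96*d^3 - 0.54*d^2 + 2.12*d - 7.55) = 4.59*d^6 - 2.89*d^5 + 2.18*d^4 + 1.63*d^3 - 1.39*d^2 + 0.0899999999999999*d + 10.92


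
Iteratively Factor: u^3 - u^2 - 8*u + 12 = (u + 3)*(u^2 - 4*u + 4) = (u - 2)*(u + 3)*(u - 2)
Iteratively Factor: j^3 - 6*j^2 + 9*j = (j)*(j^2 - 6*j + 9) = j*(j - 3)*(j - 3)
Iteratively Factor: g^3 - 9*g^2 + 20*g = (g)*(g^2 - 9*g + 20) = g*(g - 5)*(g - 4)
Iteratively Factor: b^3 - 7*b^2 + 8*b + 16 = (b + 1)*(b^2 - 8*b + 16) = (b - 4)*(b + 1)*(b - 4)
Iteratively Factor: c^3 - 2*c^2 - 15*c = (c - 5)*(c^2 + 3*c) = c*(c - 5)*(c + 3)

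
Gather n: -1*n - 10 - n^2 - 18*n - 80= -n^2 - 19*n - 90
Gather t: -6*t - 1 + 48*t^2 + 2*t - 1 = 48*t^2 - 4*t - 2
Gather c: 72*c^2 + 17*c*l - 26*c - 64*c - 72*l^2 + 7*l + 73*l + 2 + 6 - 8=72*c^2 + c*(17*l - 90) - 72*l^2 + 80*l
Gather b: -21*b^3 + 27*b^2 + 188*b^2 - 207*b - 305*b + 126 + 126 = -21*b^3 + 215*b^2 - 512*b + 252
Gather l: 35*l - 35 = 35*l - 35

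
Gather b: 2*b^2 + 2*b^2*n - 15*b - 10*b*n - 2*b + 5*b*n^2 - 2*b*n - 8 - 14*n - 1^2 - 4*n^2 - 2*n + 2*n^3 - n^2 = b^2*(2*n + 2) + b*(5*n^2 - 12*n - 17) + 2*n^3 - 5*n^2 - 16*n - 9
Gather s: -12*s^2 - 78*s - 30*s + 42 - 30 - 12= -12*s^2 - 108*s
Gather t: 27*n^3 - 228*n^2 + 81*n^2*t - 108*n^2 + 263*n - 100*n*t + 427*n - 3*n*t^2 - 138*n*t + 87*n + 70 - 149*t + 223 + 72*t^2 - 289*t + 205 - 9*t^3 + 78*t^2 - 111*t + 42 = 27*n^3 - 336*n^2 + 777*n - 9*t^3 + t^2*(150 - 3*n) + t*(81*n^2 - 238*n - 549) + 540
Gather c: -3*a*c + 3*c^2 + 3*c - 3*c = -3*a*c + 3*c^2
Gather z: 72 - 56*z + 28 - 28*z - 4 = 96 - 84*z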